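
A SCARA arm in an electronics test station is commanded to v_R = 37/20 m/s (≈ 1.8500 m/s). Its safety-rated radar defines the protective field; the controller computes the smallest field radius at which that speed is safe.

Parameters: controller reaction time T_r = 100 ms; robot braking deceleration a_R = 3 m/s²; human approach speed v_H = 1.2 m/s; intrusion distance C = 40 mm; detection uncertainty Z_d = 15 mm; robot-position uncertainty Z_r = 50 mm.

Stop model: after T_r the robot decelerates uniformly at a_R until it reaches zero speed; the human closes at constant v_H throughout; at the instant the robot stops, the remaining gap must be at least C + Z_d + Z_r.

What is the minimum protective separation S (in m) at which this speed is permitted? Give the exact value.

stop time T_s = (37/20)/3 = 0.6167 s
robot in T_r: 1.8500·0.1000 = 0.1850 m
braking distance = 1.8500²/(2·3.0000) = 0.5704 m
human closes 1.2000·0.7167 = 0.8600 m
residual clearance needed = 0.0400+0.0150+0.0500 = 0.1050 m
S_min ≈ 0.1850+0.5704+0.8600+0.1050  ⇒  S_min = 4129/2400 m

S_min = 4129/2400 m = 1.7204 m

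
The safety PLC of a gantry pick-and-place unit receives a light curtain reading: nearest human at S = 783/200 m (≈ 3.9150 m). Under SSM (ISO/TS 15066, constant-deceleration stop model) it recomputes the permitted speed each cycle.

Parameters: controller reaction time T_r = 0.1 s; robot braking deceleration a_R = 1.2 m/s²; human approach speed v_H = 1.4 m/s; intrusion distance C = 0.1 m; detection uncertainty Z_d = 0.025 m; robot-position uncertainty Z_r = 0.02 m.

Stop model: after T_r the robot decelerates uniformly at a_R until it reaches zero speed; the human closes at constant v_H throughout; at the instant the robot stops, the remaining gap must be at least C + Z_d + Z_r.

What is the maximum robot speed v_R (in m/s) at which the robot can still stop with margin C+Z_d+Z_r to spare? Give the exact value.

quadratic (5/12)·v² + (19/15)·v + (-363/100) = 0
  disc = (19/15)² − 4·(5/12)·(-363/100) = 6889/900 ; √disc = 83/30
  v_R = (−(19/15) + 83/30) / (2·(5/12)) = 9/5 m/s
check:
T_s = v_R/a_R = (9/5)/(6/5) = 1.5000 s
reaction-phase robot travel = 1.8000·0.1000 = 0.1800 m
robot under decel: 1.8000²/(2·1.2000) = 1.3500 m
human over T_r+T_s: 1.4000·(0.1000+1.5000) = 2.2400 m
C+Z_d+Z_r = 0.1000+0.0250+0.0200 = 0.1450 m
sum ≈ 0.1800+1.3500+2.2400+0.1450 ≈ 3.9150 m = S ✓

v_R_max = 9/5 m/s = 1.8000 m/s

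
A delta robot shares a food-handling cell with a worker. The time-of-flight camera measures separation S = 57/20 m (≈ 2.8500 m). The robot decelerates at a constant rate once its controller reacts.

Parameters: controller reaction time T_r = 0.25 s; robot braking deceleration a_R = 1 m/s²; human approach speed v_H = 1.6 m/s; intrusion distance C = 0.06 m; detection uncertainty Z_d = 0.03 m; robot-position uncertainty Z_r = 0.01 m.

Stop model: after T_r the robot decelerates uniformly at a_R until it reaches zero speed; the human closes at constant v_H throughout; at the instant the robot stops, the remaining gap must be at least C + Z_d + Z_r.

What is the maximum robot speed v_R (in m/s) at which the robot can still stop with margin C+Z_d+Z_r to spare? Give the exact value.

v_R_max = 1 m/s = 1.0000 m/s

quadratic (1/2)·v² + (37/20)·v + (-47/20) = 0
  disc = (37/20)² − 4·(1/2)·(-47/20) = 3249/400 ; √disc = 57/20
  v_R = (−(37/20) + 57/20) / (2·(1/2)) = 1 m/s
check:
stop time T_s = 1/1 = 1.0000 s
robot covers v_R·T_r = 1.0000·0.2500 = 0.2500 m before braking
robot under decel: 1.0000²/(2·1.0000) = 0.5000 m
human closes 1.6000·1.2500 = 2.0000 m
residual clearance needed = 0.0600+0.0300+0.0100 = 0.1000 m
sum ≈ 0.2500+0.5000+2.0000+0.1000 ≈ 2.8500 m = S ✓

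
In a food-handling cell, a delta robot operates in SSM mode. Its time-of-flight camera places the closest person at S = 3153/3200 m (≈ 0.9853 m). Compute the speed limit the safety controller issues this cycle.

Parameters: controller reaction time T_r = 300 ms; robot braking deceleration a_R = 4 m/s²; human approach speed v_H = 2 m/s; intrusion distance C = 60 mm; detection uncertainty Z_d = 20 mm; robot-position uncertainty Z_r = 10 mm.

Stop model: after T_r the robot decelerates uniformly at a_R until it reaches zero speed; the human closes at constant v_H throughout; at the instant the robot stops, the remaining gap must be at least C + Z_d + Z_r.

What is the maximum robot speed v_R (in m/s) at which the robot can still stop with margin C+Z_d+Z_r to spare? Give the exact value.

collect terms ⇒ (1/8)·v_R² + (4/5)·v_R + (-189/640) = 0
  disc = (4/5)² − 4·(1/8)·(-189/640) = 5041/6400 ; √disc = 71/80
  v_R = (−(4/5) + 71/80) / (2·(1/8)) = 7/20 m/s
check:
braking lasts T_s = (7/20)/4 = 0.0875 s
robot covers v_R·T_r = 0.3500·0.3000 = 0.1050 m before braking
braking distance = 0.3500²/(2·4.0000) = 0.0153 m
human over T_r+T_s: 2.0000·(0.3000+0.0875) = 0.7750 m
C+Z_d+Z_r = 0.0600+0.0200+0.0100 = 0.0900 m
sum ≈ 0.1050+0.0153+0.7750+0.0900 ≈ 0.9853 m = S ✓

v_R_max = 7/20 m/s = 0.3500 m/s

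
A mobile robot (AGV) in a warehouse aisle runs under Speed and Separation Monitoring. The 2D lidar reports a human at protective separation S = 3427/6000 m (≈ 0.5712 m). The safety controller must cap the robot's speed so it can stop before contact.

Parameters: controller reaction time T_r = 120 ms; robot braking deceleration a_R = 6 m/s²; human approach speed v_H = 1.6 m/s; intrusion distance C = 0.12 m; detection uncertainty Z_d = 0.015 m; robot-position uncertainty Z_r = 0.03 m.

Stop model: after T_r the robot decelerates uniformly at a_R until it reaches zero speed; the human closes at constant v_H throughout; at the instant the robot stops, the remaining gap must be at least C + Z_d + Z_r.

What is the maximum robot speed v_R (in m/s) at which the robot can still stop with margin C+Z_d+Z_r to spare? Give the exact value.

v_R_max = 1/2 m/s = 0.5000 m/s

quadratic (1/12)·v² + (29/75)·v + (-257/1200) = 0
  disc = (29/75)² − 4·(1/12)·(-257/1200) = 2209/10000 ; √disc = 47/100
  v_R = (−(29/75) + 47/100) / (2·(1/12)) = 1/2 m/s
check:
T_s = v_R/a_R = (1/2)/6 = 0.0833 s
robot in T_r: 0.5000·0.1200 = 0.0600 m
robot under decel: 0.5000²/(2·6.0000) = 0.0208 m
human over T_r+T_s: 1.6000·(0.1200+0.0833) = 0.3253 m
residual clearance needed = 0.1200+0.0150+0.0300 = 0.1650 m
sum ≈ 0.0600+0.0208+0.3253+0.1650 ≈ 0.5712 m = S ✓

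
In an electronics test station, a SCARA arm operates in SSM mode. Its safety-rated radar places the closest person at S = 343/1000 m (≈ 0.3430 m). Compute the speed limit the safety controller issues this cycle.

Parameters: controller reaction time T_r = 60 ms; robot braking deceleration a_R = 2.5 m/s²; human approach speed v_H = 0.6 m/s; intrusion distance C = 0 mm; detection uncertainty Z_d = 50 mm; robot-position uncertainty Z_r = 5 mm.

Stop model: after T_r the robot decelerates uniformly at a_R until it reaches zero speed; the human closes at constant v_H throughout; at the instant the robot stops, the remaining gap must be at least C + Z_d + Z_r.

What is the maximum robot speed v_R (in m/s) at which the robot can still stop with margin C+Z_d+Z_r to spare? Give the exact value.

v_R_max = 3/5 m/s = 0.6000 m/s

at the boundary: (1/5)·v² + (3/10)·v + (-63/250) = 0
  disc = (3/10)² − 4·(1/5)·(-63/250) = 729/2500 ; √disc = 27/50
  v_R = (−(3/10) + 27/50) / (2·(1/5)) = 3/5 m/s
check:
stop time T_s = (3/5)/(5/2) = 0.2400 s
reaction-phase robot travel = 0.6000·0.0600 = 0.0360 m
robot covers 0.6000·0.2400 − ½·2.5000·0.2400² = 0.0720 m while stopping
person approaches 0.6000·(0.0600+0.2400) = 0.1800 m
margins: 0.0000+0.0500+0.0050 = 0.0550 m
sum ≈ 0.0360+0.0720+0.1800+0.0550 ≈ 0.3430 m = S ✓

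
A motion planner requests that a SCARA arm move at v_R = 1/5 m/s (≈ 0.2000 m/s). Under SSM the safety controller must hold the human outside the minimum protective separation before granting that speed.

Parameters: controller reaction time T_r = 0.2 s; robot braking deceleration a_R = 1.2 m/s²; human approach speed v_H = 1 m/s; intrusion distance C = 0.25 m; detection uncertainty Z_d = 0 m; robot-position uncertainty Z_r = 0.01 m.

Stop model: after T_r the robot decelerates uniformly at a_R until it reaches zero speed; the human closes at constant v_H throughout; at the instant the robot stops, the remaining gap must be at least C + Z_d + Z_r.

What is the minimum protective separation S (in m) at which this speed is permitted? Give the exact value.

T_s = v_R/a_R = (1/5)/(6/5) = 0.1667 s
robot in T_r: 0.2000·0.2000 = 0.0400 m
braking distance = 0.2000²/(2·1.2000) = 0.0167 m
human closes 1.0000·0.3667 = 0.3667 m
margins: 0.2500+0.0000+0.0100 = 0.2600 m
S_min ≈ 0.0400+0.0167+0.3667+0.2600  ⇒  S_min = 41/60 m

S_min = 41/60 m = 0.6833 m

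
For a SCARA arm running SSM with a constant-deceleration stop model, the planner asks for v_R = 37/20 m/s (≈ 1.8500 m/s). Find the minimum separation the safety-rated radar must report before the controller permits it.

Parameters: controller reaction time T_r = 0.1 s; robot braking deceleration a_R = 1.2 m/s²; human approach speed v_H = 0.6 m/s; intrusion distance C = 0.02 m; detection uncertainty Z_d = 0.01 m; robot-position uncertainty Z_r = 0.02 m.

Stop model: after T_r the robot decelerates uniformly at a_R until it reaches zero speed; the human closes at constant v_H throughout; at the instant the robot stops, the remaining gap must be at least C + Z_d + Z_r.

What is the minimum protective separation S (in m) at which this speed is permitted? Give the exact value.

S_min = 12701/4800 m = 2.6460 m

T_s = v_R/a_R = (37/20)/(6/5) = 1.5417 s
robot in T_r: 1.8500·0.1000 = 0.1850 m
robot covers 1.8500·1.5417 − ½·1.2000·1.5417² = 1.4260 m while stopping
human over T_r+T_s: 0.6000·(0.1000+1.5417) = 0.9850 m
residual clearance needed = 0.0200+0.0100+0.0200 = 0.0500 m
S_min ≈ 0.1850+1.4260+0.9850+0.0500  ⇒  S_min = 12701/4800 m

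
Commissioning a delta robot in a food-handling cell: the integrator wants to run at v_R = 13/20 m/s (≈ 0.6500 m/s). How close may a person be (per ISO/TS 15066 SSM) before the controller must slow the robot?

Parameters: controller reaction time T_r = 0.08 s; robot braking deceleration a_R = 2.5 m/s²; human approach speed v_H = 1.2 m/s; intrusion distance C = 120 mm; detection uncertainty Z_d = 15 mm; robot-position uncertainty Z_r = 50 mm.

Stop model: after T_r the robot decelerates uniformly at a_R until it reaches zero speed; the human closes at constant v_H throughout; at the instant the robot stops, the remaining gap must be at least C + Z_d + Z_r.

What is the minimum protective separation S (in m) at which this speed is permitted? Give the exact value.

stop time T_s = (13/20)/(5/2) = 0.2600 s
robot in T_r: 0.6500·0.0800 = 0.0520 m
robot covers 0.6500·0.2600 − ½·2.5000·0.2600² = 0.0845 m while stopping
person approaches 1.2000·(0.0800+0.2600) = 0.4080 m
residual clearance needed = 0.1200+0.0150+0.0500 = 0.1850 m
S_min ≈ 0.0520+0.0845+0.4080+0.1850  ⇒  S_min = 1459/2000 m

S_min = 1459/2000 m = 0.7295 m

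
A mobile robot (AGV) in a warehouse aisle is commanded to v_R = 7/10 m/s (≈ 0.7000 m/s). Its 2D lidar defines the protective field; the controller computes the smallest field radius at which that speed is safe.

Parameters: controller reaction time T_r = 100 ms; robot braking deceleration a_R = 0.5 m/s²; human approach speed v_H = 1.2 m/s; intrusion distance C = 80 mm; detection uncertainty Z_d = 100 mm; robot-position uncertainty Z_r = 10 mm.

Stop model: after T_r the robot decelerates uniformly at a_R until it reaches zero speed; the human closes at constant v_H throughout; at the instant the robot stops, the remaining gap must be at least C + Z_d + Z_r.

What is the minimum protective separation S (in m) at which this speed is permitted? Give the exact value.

S_min = 51/20 m = 2.5500 m

T_s = v_R/a_R = (7/10)/(1/2) = 1.4000 s
reaction-phase robot travel = 0.7000·0.1000 = 0.0700 m
robot covers 0.7000·1.4000 − ½·0.5000·1.4000² = 0.4900 m while stopping
human closes 1.2000·1.5000 = 1.8000 m
residual clearance needed = 0.0800+0.1000+0.0100 = 0.1900 m
S_min ≈ 0.0700+0.4900+1.8000+0.1900  ⇒  S_min = 51/20 m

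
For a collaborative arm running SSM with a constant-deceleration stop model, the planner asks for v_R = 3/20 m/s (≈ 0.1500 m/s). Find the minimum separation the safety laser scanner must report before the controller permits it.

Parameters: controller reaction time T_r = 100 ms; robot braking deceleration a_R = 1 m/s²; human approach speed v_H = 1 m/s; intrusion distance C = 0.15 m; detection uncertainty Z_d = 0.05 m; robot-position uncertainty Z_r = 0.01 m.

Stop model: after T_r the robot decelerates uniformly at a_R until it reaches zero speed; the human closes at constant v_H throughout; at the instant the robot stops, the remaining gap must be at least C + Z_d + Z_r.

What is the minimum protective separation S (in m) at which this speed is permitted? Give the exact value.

S_min = 389/800 m = 0.4863 m

T_s = v_R/a_R = (3/20)/1 = 0.1500 s
reaction-phase robot travel = 0.1500·0.1000 = 0.0150 m
robot covers 0.1500·0.1500 − ½·1.0000·0.1500² = 0.0112 m while stopping
human over T_r+T_s: 1.0000·(0.1000+0.1500) = 0.2500 m
residual clearance needed = 0.1500+0.0500+0.0100 = 0.2100 m
S_min ≈ 0.0150+0.0112+0.2500+0.2100  ⇒  S_min = 389/800 m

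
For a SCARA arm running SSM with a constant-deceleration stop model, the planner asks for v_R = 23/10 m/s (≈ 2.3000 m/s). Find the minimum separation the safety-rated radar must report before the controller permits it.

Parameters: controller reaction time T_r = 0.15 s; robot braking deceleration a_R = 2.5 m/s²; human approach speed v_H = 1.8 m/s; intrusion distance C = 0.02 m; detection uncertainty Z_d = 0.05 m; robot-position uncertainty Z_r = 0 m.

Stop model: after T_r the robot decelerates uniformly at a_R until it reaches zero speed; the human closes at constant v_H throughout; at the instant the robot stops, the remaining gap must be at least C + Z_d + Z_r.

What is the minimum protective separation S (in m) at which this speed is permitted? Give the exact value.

braking lasts T_s = (23/10)/(5/2) = 0.9200 s
robot in T_r: 2.3000·0.1500 = 0.3450 m
braking distance = 2.3000²/(2·2.5000) = 1.0580 m
person approaches 1.8000·(0.1500+0.9200) = 1.9260 m
C+Z_d+Z_r = 0.0200+0.0500+0.0000 = 0.0700 m
S_min ≈ 0.3450+1.0580+1.9260+0.0700  ⇒  S_min = 3399/1000 m

S_min = 3399/1000 m = 3.3990 m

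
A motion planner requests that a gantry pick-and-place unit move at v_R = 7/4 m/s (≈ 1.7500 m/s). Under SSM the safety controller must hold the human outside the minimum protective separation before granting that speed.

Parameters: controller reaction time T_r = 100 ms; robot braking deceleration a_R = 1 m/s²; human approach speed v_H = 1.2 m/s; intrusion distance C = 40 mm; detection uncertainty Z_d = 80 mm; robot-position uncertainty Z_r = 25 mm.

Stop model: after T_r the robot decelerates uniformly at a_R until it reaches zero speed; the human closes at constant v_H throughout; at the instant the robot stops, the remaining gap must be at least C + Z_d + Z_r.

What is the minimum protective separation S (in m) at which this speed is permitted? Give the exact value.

braking lasts T_s = (7/4)/1 = 1.7500 s
robot covers v_R·T_r = 1.7500·0.1000 = 0.1750 m before braking
robot under decel: 1.7500²/(2·1.0000) = 1.5312 m
person approaches 1.2000·(0.1000+1.7500) = 2.2200 m
C+Z_d+Z_r = 0.0400+0.0800+0.0250 = 0.1450 m
S_min ≈ 0.1750+1.5312+2.2200+0.1450  ⇒  S_min = 3257/800 m

S_min = 3257/800 m = 4.0713 m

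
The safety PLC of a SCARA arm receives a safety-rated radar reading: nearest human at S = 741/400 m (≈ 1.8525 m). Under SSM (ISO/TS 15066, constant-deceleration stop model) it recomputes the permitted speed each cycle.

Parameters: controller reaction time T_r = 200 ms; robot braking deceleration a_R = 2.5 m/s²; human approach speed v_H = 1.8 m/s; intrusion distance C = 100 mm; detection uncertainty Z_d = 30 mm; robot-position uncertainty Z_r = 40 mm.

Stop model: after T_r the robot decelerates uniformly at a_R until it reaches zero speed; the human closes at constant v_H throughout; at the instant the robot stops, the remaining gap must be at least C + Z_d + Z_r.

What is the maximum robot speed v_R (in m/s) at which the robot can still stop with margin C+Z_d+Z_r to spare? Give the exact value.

v_R_max = 23/20 m/s = 1.1500 m/s

quadratic (1/5)·v² + (23/25)·v + (-529/400) = 0
  disc = (23/25)² − 4·(1/5)·(-529/400) = 4761/2500 ; √disc = 69/50
  v_R = (−(23/25) + 69/50) / (2·(1/5)) = 23/20 m/s
check:
T_s = v_R/a_R = (23/20)/(5/2) = 0.4600 s
robot covers v_R·T_r = 1.1500·0.2000 = 0.2300 m before braking
robot under decel: 1.1500²/(2·2.5000) = 0.2645 m
person approaches 1.8000·(0.2000+0.4600) = 1.1880 m
residual clearance needed = 0.1000+0.0300+0.0400 = 0.1700 m
sum ≈ 0.2300+0.2645+1.1880+0.1700 ≈ 1.8525 m = S ✓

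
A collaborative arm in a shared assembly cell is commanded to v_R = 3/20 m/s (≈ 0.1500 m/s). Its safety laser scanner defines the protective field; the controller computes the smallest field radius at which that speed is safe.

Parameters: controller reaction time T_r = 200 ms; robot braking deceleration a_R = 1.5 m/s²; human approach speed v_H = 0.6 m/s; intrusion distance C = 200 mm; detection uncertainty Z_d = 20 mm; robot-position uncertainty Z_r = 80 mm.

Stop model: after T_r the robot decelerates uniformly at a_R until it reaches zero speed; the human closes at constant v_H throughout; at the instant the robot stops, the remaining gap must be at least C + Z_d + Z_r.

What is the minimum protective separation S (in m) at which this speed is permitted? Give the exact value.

stop time T_s = (3/20)/(3/2) = 0.1000 s
reaction-phase robot travel = 0.1500·0.2000 = 0.0300 m
robot covers 0.1500·0.1000 − ½·1.5000·0.1000² = 0.0075 m while stopping
human closes 0.6000·0.3000 = 0.1800 m
margins: 0.2000+0.0200+0.0800 = 0.3000 m
S_min ≈ 0.0300+0.0075+0.1800+0.3000  ⇒  S_min = 207/400 m

S_min = 207/400 m = 0.5175 m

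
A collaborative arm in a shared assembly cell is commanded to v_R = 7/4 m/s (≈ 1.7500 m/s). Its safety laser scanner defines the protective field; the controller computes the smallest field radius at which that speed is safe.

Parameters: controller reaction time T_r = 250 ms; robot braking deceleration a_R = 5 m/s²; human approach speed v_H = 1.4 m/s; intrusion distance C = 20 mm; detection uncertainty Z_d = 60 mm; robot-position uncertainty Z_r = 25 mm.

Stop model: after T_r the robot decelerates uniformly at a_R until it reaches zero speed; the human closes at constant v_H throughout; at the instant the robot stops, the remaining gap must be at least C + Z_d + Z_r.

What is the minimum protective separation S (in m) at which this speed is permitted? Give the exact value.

stop time T_s = (7/4)/5 = 0.3500 s
robot covers v_R·T_r = 1.7500·0.2500 = 0.4375 m before braking
robot under decel: 1.7500²/(2·5.0000) = 0.3063 m
person approaches 1.4000·(0.2500+0.3500) = 0.8400 m
residual clearance needed = 0.0200+0.0600+0.0250 = 0.1050 m
S_min ≈ 0.4375+0.3063+0.8400+0.1050  ⇒  S_min = 1351/800 m

S_min = 1351/800 m = 1.6887 m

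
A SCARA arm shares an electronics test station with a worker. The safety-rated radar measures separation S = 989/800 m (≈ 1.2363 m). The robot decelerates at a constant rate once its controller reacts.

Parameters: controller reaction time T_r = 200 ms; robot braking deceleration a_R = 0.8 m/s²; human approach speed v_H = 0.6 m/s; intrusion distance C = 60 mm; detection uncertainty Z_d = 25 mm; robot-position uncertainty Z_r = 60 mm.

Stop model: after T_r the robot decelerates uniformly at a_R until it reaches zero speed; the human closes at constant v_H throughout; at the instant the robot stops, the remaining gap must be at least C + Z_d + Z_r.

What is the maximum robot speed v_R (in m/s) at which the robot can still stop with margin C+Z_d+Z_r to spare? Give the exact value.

v_R_max = 7/10 m/s = 0.7000 m/s

at the boundary: (5/8)·v² + (19/20)·v + (-777/800) = 0
  disc = (19/20)² − 4·(5/8)·(-777/800) = 5329/1600 ; √disc = 73/40
  v_R = (−(19/20) + 73/40) / (2·(5/8)) = 7/10 m/s
check:
braking lasts T_s = (7/10)/(4/5) = 0.8750 s
reaction-phase robot travel = 0.7000·0.2000 = 0.1400 m
robot under decel: 0.7000²/(2·0.8000) = 0.3063 m
human over T_r+T_s: 0.6000·(0.2000+0.8750) = 0.6450 m
margins: 0.0600+0.0250+0.0600 = 0.1450 m
sum ≈ 0.1400+0.3063+0.6450+0.1450 ≈ 1.2363 m = S ✓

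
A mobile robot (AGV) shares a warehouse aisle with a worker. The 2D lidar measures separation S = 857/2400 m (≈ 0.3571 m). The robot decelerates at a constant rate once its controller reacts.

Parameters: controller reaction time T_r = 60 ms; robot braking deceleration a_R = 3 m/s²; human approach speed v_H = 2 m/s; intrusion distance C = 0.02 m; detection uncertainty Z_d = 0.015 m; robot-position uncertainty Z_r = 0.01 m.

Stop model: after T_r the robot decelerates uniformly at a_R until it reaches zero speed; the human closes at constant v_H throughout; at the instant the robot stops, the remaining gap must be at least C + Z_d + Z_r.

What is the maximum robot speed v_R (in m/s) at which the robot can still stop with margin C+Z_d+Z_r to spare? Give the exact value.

v_R_max = 1/4 m/s = 0.2500 m/s

collect terms ⇒ (1/6)·v_R² + (109/150)·v_R + (-461/2400) = 0
  disc = (109/150)² − 4·(1/6)·(-461/2400) = 6561/10000 ; √disc = 81/100
  v_R = (−(109/150) + 81/100) / (2·(1/6)) = 1/4 m/s
check:
T_s = v_R/a_R = (1/4)/3 = 0.0833 s
reaction-phase robot travel = 0.2500·0.0600 = 0.0150 m
robot under decel: 0.2500²/(2·3.0000) = 0.0104 m
human over T_r+T_s: 2.0000·(0.0600+0.0833) = 0.2867 m
residual clearance needed = 0.0200+0.0150+0.0100 = 0.0450 m
sum ≈ 0.0150+0.0104+0.2867+0.0450 ≈ 0.3571 m = S ✓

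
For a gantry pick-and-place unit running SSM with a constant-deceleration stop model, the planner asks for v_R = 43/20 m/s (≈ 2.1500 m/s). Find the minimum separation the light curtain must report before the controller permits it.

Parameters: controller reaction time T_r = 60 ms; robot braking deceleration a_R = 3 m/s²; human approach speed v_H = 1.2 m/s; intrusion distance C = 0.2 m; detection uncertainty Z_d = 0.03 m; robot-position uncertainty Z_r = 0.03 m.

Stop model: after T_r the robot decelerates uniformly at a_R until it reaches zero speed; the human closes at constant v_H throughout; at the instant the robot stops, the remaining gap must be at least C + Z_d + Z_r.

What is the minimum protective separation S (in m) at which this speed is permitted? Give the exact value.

braking lasts T_s = (43/20)/3 = 0.7167 s
robot covers v_R·T_r = 2.1500·0.0600 = 0.1290 m before braking
braking distance = 2.1500²/(2·3.0000) = 0.7704 m
person approaches 1.2000·(0.0600+0.7167) = 0.9320 m
residual clearance needed = 0.2000+0.0300+0.0300 = 0.2600 m
S_min ≈ 0.1290+0.7704+0.9320+0.2600  ⇒  S_min = 25097/12000 m

S_min = 25097/12000 m = 2.0914 m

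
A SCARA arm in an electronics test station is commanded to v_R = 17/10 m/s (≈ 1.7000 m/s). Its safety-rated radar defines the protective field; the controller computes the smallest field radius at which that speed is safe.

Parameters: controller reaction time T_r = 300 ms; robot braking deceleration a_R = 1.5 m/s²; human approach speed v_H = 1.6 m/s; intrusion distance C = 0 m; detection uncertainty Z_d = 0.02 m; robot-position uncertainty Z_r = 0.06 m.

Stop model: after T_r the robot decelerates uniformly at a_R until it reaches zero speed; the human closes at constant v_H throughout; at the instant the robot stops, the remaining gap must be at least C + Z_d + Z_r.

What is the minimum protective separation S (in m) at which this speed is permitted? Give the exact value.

stop time T_s = (17/10)/(3/2) = 1.1333 s
robot in T_r: 1.7000·0.3000 = 0.5100 m
braking distance = 1.7000²/(2·1.5000) = 0.9633 m
person approaches 1.6000·(0.3000+1.1333) = 2.2933 m
residual clearance needed = 0.0000+0.0200+0.0600 = 0.0800 m
S_min ≈ 0.5100+0.9633+2.2933+0.0800  ⇒  S_min = 577/150 m

S_min = 577/150 m = 3.8467 m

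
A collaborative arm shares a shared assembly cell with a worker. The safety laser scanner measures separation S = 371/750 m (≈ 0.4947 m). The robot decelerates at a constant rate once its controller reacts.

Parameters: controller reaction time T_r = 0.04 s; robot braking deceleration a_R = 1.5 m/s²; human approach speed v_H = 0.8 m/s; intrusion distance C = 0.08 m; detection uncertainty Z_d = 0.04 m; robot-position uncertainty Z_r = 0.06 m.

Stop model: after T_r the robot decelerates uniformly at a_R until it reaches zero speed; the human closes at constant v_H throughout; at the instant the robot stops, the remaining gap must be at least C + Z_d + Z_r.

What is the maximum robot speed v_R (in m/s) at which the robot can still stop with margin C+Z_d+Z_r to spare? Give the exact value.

v_R_max = 2/5 m/s = 0.4000 m/s

collect terms ⇒ (1/3)·v_R² + (43/75)·v_R + (-106/375) = 0
  disc = (43/75)² − 4·(1/3)·(-106/375) = 441/625 ; √disc = 21/25
  v_R = (−(43/75) + 21/25) / (2·(1/3)) = 2/5 m/s
check:
braking lasts T_s = (2/5)/(3/2) = 0.2667 s
reaction-phase robot travel = 0.4000·0.0400 = 0.0160 m
robot under decel: 0.4000²/(2·1.5000) = 0.0533 m
human closes 0.8000·0.3067 = 0.2453 m
margins: 0.0800+0.0400+0.0600 = 0.1800 m
sum ≈ 0.0160+0.0533+0.2453+0.1800 ≈ 0.4947 m = S ✓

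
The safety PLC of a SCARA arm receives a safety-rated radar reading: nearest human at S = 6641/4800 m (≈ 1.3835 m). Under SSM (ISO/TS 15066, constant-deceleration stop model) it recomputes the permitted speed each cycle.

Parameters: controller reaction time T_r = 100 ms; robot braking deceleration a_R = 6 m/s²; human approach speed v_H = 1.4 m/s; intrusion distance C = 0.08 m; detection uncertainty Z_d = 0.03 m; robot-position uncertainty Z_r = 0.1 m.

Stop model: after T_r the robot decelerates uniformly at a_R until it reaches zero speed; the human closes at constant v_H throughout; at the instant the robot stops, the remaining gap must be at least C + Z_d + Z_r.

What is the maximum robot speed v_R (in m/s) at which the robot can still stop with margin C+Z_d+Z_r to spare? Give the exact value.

collect terms ⇒ (1/12)·v_R² + (1/3)·v_R + (-4961/4800) = 0
  disc = (1/3)² − 4·(1/12)·(-4961/4800) = 729/1600 ; √disc = 27/40
  v_R = (−(1/3) + 27/40) / (2·(1/12)) = 41/20 m/s
check:
braking lasts T_s = (41/20)/6 = 0.3417 s
reaction-phase robot travel = 2.0500·0.1000 = 0.2050 m
robot covers 2.0500·0.3417 − ½·6.0000·0.3417² = 0.3502 m while stopping
person approaches 1.4000·(0.1000+0.3417) = 0.6183 m
C+Z_d+Z_r = 0.0800+0.0300+0.1000 = 0.2100 m
sum ≈ 0.2050+0.3502+0.6183+0.2100 ≈ 1.3835 m = S ✓

v_R_max = 41/20 m/s = 2.0500 m/s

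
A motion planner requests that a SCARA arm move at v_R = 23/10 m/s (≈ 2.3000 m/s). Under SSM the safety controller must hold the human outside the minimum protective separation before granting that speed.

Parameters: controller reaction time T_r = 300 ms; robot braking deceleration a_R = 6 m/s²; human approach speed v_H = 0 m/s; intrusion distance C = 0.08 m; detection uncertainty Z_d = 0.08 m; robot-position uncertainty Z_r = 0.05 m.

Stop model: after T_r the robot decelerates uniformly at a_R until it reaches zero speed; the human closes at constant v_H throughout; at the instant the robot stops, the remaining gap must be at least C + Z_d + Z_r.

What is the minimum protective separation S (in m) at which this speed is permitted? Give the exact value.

stop time T_s = (23/10)/6 = 0.3833 s
robot covers v_R·T_r = 2.3000·0.3000 = 0.6900 m before braking
braking distance = 2.3000²/(2·6.0000) = 0.4408 m
human closes 0.0000·0.6833 = 0.0000 m
margins: 0.0800+0.0800+0.0500 = 0.2100 m
S_min ≈ 0.6900+0.4408+0.0000+0.2100  ⇒  S_min = 1609/1200 m

S_min = 1609/1200 m = 1.3408 m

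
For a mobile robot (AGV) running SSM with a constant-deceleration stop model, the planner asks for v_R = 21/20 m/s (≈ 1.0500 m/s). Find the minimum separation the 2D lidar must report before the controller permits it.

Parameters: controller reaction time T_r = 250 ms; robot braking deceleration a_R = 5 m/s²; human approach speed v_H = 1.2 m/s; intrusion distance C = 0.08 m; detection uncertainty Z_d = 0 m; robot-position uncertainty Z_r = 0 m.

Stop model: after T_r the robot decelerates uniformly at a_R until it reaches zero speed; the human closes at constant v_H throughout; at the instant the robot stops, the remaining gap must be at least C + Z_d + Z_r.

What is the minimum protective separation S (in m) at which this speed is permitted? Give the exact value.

T_s = v_R/a_R = (21/20)/5 = 0.2100 s
robot in T_r: 1.0500·0.2500 = 0.2625 m
robot under decel: 1.0500²/(2·5.0000) = 0.1103 m
human closes 1.2000·0.4600 = 0.5520 m
residual clearance needed = 0.0800+0.0000+0.0000 = 0.0800 m
S_min ≈ 0.2625+0.1103+0.5520+0.0800  ⇒  S_min = 4019/4000 m

S_min = 4019/4000 m = 1.0048 m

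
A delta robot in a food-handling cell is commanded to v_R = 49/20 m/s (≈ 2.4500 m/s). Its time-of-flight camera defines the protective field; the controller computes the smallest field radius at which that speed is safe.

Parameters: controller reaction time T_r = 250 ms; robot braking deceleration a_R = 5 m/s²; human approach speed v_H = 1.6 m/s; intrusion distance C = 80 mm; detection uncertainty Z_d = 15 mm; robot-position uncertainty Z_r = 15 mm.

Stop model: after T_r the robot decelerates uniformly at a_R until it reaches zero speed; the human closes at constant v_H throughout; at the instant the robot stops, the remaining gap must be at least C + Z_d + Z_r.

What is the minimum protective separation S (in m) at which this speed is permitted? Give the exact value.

S_min = 10027/4000 m = 2.5067 m

braking lasts T_s = (49/20)/5 = 0.4900 s
robot covers v_R·T_r = 2.4500·0.2500 = 0.6125 m before braking
robot under decel: 2.4500²/(2·5.0000) = 0.6002 m
human over T_r+T_s: 1.6000·(0.2500+0.4900) = 1.1840 m
residual clearance needed = 0.0800+0.0150+0.0150 = 0.1100 m
S_min ≈ 0.6125+0.6002+1.1840+0.1100  ⇒  S_min = 10027/4000 m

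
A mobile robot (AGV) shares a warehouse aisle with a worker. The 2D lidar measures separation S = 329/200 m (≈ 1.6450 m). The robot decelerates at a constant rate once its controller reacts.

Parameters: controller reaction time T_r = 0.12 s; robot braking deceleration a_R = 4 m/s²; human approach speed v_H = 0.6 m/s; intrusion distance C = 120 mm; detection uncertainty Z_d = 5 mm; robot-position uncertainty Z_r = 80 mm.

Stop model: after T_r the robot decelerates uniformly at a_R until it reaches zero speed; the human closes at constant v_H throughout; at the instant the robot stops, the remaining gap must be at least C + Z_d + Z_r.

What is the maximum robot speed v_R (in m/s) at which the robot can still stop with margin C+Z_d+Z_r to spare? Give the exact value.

v_R_max = 12/5 m/s = 2.4000 m/s

collect terms ⇒ (1/8)·v_R² + (27/100)·v_R + (-171/125) = 0
  disc = (27/100)² − 4·(1/8)·(-171/125) = 7569/10000 ; √disc = 87/100
  v_R = (−(27/100) + 87/100) / (2·(1/8)) = 12/5 m/s
check:
stop time T_s = (12/5)/4 = 0.6000 s
robot covers v_R·T_r = 2.4000·0.1200 = 0.2880 m before braking
braking distance = 2.4000²/(2·4.0000) = 0.7200 m
person approaches 0.6000·(0.1200+0.6000) = 0.4320 m
margins: 0.1200+0.0050+0.0800 = 0.2050 m
sum ≈ 0.2880+0.7200+0.4320+0.2050 ≈ 1.6450 m = S ✓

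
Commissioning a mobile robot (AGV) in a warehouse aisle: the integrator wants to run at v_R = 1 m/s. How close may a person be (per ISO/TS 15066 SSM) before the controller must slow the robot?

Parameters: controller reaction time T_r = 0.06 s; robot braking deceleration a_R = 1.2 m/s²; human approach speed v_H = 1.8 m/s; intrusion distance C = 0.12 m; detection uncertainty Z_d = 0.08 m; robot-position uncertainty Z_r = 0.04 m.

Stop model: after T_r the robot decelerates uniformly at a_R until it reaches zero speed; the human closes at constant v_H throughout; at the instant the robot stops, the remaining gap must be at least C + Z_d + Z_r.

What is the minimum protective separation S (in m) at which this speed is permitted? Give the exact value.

S_min = 3487/1500 m = 2.3247 m

T_s = v_R/a_R = 1/(6/5) = 0.8333 s
robot in T_r: 1.0000·0.0600 = 0.0600 m
braking distance = 1.0000²/(2·1.2000) = 0.4167 m
person approaches 1.8000·(0.0600+0.8333) = 1.6080 m
margins: 0.1200+0.0800+0.0400 = 0.2400 m
S_min ≈ 0.0600+0.4167+1.6080+0.2400  ⇒  S_min = 3487/1500 m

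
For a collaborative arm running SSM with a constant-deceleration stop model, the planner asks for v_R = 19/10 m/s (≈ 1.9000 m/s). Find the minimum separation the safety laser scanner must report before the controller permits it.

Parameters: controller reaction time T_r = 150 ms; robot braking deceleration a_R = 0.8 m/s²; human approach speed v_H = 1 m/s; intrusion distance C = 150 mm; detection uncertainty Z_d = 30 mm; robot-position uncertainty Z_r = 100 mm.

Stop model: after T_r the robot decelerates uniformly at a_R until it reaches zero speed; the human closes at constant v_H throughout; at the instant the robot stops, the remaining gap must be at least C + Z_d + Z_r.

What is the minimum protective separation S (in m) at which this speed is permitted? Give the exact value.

stop time T_s = (19/10)/(4/5) = 2.3750 s
robot in T_r: 1.9000·0.1500 = 0.2850 m
robot covers 1.9000·2.3750 − ½·0.8000·2.3750² = 2.2563 m while stopping
person approaches 1.0000·(0.1500+2.3750) = 2.5250 m
margins: 0.1500+0.0300+0.1000 = 0.2800 m
S_min ≈ 0.2850+2.2563+2.5250+0.2800  ⇒  S_min = 4277/800 m

S_min = 4277/800 m = 5.3463 m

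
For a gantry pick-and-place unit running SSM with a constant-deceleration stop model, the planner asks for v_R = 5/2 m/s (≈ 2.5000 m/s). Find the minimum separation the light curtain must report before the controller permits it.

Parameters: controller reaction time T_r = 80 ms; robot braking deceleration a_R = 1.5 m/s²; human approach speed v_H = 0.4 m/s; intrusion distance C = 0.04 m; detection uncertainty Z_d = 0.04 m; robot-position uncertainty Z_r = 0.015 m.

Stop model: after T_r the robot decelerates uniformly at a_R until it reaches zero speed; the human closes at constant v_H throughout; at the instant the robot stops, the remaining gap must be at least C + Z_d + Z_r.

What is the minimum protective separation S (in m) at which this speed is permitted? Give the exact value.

S_min = 3077/1000 m = 3.0770 m

braking lasts T_s = (5/2)/(3/2) = 1.6667 s
reaction-phase robot travel = 2.5000·0.0800 = 0.2000 m
robot covers 2.5000·1.6667 − ½·1.5000·1.6667² = 2.0833 m while stopping
human over T_r+T_s: 0.4000·(0.0800+1.6667) = 0.6987 m
margins: 0.0400+0.0400+0.0150 = 0.0950 m
S_min ≈ 0.2000+2.0833+0.6987+0.0950  ⇒  S_min = 3077/1000 m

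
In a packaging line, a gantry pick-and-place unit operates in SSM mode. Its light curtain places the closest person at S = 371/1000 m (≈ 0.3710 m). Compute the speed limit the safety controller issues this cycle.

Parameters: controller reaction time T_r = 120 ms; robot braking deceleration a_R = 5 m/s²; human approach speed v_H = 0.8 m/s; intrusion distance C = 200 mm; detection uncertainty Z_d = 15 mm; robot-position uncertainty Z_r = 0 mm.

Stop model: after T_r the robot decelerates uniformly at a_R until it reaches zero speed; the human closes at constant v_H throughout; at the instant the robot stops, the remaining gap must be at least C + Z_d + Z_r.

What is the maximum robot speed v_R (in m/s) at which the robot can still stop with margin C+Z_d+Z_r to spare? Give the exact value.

quadratic (1/10)·v² + (7/25)·v + (-3/50) = 0
  disc = (7/25)² − 4·(1/10)·(-3/50) = 64/625 ; √disc = 8/25
  v_R = (−(7/25) + 8/25) / (2·(1/10)) = 1/5 m/s
check:
braking lasts T_s = (1/5)/5 = 0.0400 s
reaction-phase robot travel = 0.2000·0.1200 = 0.0240 m
braking distance = 0.2000²/(2·5.0000) = 0.0040 m
person approaches 0.8000·(0.1200+0.0400) = 0.1280 m
residual clearance needed = 0.2000+0.0150+0.0000 = 0.2150 m
sum ≈ 0.0240+0.0040+0.1280+0.2150 ≈ 0.3710 m = S ✓

v_R_max = 1/5 m/s = 0.2000 m/s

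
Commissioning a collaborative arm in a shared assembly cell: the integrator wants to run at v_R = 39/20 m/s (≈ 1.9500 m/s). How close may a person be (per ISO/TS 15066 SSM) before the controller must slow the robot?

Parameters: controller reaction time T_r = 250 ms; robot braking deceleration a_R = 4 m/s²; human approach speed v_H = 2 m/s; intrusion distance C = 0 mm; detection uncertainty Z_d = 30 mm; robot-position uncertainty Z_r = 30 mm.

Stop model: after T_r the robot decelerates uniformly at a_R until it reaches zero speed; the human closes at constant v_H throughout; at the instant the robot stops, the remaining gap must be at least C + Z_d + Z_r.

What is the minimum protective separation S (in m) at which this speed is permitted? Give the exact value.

S_min = 7993/3200 m = 2.4978 m

braking lasts T_s = (39/20)/4 = 0.4875 s
robot in T_r: 1.9500·0.2500 = 0.4875 m
braking distance = 1.9500²/(2·4.0000) = 0.4753 m
human over T_r+T_s: 2.0000·(0.2500+0.4875) = 1.4750 m
margins: 0.0000+0.0300+0.0300 = 0.0600 m
S_min ≈ 0.4875+0.4753+1.4750+0.0600  ⇒  S_min = 7993/3200 m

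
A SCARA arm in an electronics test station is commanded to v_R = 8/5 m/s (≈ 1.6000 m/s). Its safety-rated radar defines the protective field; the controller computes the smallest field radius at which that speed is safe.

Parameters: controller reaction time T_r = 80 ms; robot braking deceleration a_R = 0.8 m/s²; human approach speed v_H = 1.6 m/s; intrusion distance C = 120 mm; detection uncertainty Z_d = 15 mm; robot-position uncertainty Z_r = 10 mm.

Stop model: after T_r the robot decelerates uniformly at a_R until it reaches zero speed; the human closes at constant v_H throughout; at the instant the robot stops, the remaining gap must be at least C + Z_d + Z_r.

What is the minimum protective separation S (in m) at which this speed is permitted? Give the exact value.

braking lasts T_s = (8/5)/(4/5) = 2.0000 s
robot in T_r: 1.6000·0.0800 = 0.1280 m
braking distance = 1.6000²/(2·0.8000) = 1.6000 m
person approaches 1.6000·(0.0800+2.0000) = 3.3280 m
margins: 0.1200+0.0150+0.0100 = 0.1450 m
S_min ≈ 0.1280+1.6000+3.3280+0.1450  ⇒  S_min = 5201/1000 m

S_min = 5201/1000 m = 5.2010 m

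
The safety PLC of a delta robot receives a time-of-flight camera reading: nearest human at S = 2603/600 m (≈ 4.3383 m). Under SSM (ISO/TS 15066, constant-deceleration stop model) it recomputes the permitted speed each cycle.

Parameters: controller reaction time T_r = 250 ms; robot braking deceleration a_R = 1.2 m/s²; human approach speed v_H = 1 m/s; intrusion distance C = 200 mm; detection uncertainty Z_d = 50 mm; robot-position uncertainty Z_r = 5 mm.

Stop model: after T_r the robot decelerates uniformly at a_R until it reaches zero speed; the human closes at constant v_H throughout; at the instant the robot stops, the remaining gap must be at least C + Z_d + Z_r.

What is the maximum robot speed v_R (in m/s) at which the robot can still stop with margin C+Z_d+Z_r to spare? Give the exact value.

quadratic (5/12)·v² + (13/12)·v + (-23/6) = 0
  disc = (13/12)² − 4·(5/12)·(-23/6) = 121/16 ; √disc = 11/4
  v_R = (−(13/12) + 11/4) / (2·(5/12)) = 2 m/s
check:
T_s = v_R/a_R = 2/(6/5) = 1.6667 s
robot covers v_R·T_r = 2.0000·0.2500 = 0.5000 m before braking
robot under decel: 2.0000²/(2·1.2000) = 1.6667 m
person approaches 1.0000·(0.2500+1.6667) = 1.9167 m
residual clearance needed = 0.2000+0.0500+0.0050 = 0.2550 m
sum ≈ 0.5000+1.6667+1.9167+0.2550 ≈ 4.3383 m = S ✓

v_R_max = 2 m/s = 2.0000 m/s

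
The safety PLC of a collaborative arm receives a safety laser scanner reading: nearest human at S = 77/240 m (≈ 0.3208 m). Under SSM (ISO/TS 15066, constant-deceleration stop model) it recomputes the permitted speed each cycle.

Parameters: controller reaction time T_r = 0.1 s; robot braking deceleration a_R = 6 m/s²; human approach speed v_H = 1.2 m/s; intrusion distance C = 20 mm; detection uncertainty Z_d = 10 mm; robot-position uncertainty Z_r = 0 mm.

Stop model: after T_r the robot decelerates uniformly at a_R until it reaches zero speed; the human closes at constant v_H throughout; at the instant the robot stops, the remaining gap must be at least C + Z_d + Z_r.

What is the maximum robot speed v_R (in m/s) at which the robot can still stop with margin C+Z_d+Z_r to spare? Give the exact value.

v_R_max = 1/2 m/s = 0.5000 m/s

collect terms ⇒ (1/12)·v_R² + (3/10)·v_R + (-41/240) = 0
  disc = (3/10)² − 4·(1/12)·(-41/240) = 529/3600 ; √disc = 23/60
  v_R = (−(3/10) + 23/60) / (2·(1/12)) = 1/2 m/s
check:
braking lasts T_s = (1/2)/6 = 0.0833 s
reaction-phase robot travel = 0.5000·0.1000 = 0.0500 m
braking distance = 0.5000²/(2·6.0000) = 0.0208 m
human over T_r+T_s: 1.2000·(0.1000+0.0833) = 0.2200 m
C+Z_d+Z_r = 0.0200+0.0100+0.0000 = 0.0300 m
sum ≈ 0.0500+0.0208+0.2200+0.0300 ≈ 0.3208 m = S ✓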